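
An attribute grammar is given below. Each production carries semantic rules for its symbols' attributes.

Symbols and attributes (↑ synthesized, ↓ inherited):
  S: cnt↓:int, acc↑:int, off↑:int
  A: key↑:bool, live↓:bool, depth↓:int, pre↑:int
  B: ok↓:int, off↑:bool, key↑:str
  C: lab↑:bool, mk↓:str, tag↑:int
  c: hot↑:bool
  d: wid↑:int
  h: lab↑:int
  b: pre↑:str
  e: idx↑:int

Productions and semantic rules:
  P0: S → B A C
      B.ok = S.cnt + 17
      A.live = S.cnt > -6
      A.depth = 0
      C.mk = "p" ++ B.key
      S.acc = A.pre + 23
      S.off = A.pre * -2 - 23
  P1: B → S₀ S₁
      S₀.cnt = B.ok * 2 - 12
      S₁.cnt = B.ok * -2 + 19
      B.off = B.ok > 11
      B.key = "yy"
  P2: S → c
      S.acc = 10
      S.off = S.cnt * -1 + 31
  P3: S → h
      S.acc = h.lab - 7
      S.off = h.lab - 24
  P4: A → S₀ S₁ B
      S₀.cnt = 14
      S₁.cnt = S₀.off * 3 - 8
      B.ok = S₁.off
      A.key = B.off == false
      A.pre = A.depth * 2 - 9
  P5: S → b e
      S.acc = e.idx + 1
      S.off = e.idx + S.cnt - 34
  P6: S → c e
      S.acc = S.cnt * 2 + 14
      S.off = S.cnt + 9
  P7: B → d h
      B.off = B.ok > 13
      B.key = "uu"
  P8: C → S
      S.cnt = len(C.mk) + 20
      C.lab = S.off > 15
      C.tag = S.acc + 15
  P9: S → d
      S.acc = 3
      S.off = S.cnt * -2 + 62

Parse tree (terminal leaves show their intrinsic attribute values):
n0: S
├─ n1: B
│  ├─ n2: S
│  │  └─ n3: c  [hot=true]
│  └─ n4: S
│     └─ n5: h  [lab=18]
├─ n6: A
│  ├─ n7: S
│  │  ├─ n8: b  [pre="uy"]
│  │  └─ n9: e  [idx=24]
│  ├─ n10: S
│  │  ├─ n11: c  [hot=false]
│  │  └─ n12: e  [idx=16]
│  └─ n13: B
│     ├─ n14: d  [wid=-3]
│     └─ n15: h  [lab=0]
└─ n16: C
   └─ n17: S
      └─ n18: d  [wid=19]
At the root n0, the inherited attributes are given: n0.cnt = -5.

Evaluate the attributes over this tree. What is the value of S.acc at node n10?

1. n0.cnt = -5  [given at root]
2. n1.ok = 12  [S.cnt + 17]
3. n2.cnt = 12  [B.ok * 2 - 12]
4. n3.hot = true  [terminal]
5. n2.acc = 10  [10]
6. n2.off = 19  [S.cnt * -1 + 31]
7. n4.cnt = -5  [B.ok * -2 + 19]
8. n5.lab = 18  [terminal]
9. n4.acc = 11  [h.lab - 7]
10. n4.off = -6  [h.lab - 24]
11. n1.off = true  [B.ok > 11]
12. n1.key = "yy"  ["yy"]
13. n6.live = true  [S.cnt > -6]
14. n6.depth = 0  [0]
15. n7.cnt = 14  [14]
16. n8.pre = "uy"  [terminal]
17. n9.idx = 24  [terminal]
18. n7.acc = 25  [e.idx + 1]
19. n7.off = 4  [e.idx + S.cnt - 34]
20. n10.cnt = 4  [S₀.off * 3 - 8]
21. n11.hot = false  [terminal]
22. n12.idx = 16  [terminal]
23. n10.acc = 22  [S.cnt * 2 + 14]
24. n10.off = 13  [S.cnt + 9]
25. n13.ok = 13  [S₁.off]
26. n14.wid = -3  [terminal]
27. n15.lab = 0  [terminal]
28. n13.off = false  [B.ok > 13]
29. n13.key = "uu"  ["uu"]
30. n6.key = true  [B.off == false]
31. n6.pre = -9  [A.depth * 2 - 9]
32. n16.mk = "pyy"  ["p" ++ B.key]
33. n17.cnt = 23  [len(C.mk) + 20]
34. n18.wid = 19  [terminal]
35. n17.acc = 3  [3]
36. n17.off = 16  [S.cnt * -2 + 62]
37. n16.lab = true  [S.off > 15]
38. n16.tag = 18  [S.acc + 15]
39. n0.acc = 14  [A.pre + 23]
40. n0.off = -5  [A.pre * -2 - 23]

22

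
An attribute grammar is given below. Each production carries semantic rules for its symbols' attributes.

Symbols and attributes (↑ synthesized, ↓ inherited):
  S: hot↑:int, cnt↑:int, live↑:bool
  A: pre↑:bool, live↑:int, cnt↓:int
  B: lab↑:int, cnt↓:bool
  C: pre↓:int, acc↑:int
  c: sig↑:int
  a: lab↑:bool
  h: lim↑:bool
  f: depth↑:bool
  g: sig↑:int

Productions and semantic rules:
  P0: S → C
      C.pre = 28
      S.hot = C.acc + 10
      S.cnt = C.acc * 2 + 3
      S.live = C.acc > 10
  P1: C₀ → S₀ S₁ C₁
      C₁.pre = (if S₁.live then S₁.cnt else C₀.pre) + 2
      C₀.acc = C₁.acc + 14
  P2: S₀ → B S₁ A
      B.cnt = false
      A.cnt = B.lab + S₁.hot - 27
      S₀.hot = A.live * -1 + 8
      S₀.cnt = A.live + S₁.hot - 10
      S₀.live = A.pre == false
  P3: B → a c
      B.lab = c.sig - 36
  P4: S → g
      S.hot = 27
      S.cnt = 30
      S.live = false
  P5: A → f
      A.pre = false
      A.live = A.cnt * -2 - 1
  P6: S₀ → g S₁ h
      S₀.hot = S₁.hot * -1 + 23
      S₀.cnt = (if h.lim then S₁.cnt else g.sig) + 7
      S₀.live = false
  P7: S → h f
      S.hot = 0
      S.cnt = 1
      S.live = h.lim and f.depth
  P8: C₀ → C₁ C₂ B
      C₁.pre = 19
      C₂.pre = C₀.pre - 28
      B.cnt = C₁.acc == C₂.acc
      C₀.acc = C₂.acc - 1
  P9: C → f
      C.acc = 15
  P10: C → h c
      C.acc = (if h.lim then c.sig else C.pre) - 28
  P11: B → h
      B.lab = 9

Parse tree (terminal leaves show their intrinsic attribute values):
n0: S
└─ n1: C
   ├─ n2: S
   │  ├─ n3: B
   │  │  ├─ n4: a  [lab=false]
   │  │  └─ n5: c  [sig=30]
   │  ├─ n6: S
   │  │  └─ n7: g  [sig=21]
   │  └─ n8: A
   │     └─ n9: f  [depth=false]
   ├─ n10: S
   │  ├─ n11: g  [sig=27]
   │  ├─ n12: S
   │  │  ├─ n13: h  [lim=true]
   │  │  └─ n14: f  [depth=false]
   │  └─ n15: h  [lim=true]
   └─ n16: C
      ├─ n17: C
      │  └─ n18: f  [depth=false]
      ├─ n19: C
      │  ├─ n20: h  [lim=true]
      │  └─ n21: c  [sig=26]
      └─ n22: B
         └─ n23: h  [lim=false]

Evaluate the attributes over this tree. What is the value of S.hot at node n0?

21

1. n1.pre = 28  [28]
2. n3.cnt = false  [false]
3. n4.lab = false  [terminal]
4. n5.sig = 30  [terminal]
5. n3.lab = -6  [c.sig - 36]
6. n7.sig = 21  [terminal]
7. n6.hot = 27  [27]
8. n6.cnt = 30  [30]
9. n6.live = false  [false]
10. n8.cnt = -6  [B.lab + S₁.hot - 27]
11. n9.depth = false  [terminal]
12. n8.pre = false  [false]
13. n8.live = 11  [A.cnt * -2 - 1]
14. n2.hot = -3  [A.live * -1 + 8]
15. n2.cnt = 28  [A.live + S₁.hot - 10]
16. n2.live = true  [A.pre == false]
17. n11.sig = 27  [terminal]
18. n13.lim = true  [terminal]
19. n14.depth = false  [terminal]
20. n12.hot = 0  [0]
21. n12.cnt = 1  [1]
22. n12.live = false  [h.lim and f.depth]
23. n15.lim = true  [terminal]
24. n10.hot = 23  [S₁.hot * -1 + 23]
25. n10.cnt = 8  [(if h.lim then S₁.cnt else g.sig) + 7]
26. n10.live = false  [false]
27. n16.pre = 30  [(if S₁.live then S₁.cnt else C₀.pre) + 2]
28. n17.pre = 19  [19]
29. n18.depth = false  [terminal]
30. n17.acc = 15  [15]
31. n19.pre = 2  [C₀.pre - 28]
32. n20.lim = true  [terminal]
33. n21.sig = 26  [terminal]
34. n19.acc = -2  [(if h.lim then c.sig else C.pre) - 28]
35. n22.cnt = false  [C₁.acc == C₂.acc]
36. n23.lim = false  [terminal]
37. n22.lab = 9  [9]
38. n16.acc = -3  [C₂.acc - 1]
39. n1.acc = 11  [C₁.acc + 14]
40. n0.hot = 21  [C.acc + 10]
41. n0.cnt = 25  [C.acc * 2 + 3]
42. n0.live = true  [C.acc > 10]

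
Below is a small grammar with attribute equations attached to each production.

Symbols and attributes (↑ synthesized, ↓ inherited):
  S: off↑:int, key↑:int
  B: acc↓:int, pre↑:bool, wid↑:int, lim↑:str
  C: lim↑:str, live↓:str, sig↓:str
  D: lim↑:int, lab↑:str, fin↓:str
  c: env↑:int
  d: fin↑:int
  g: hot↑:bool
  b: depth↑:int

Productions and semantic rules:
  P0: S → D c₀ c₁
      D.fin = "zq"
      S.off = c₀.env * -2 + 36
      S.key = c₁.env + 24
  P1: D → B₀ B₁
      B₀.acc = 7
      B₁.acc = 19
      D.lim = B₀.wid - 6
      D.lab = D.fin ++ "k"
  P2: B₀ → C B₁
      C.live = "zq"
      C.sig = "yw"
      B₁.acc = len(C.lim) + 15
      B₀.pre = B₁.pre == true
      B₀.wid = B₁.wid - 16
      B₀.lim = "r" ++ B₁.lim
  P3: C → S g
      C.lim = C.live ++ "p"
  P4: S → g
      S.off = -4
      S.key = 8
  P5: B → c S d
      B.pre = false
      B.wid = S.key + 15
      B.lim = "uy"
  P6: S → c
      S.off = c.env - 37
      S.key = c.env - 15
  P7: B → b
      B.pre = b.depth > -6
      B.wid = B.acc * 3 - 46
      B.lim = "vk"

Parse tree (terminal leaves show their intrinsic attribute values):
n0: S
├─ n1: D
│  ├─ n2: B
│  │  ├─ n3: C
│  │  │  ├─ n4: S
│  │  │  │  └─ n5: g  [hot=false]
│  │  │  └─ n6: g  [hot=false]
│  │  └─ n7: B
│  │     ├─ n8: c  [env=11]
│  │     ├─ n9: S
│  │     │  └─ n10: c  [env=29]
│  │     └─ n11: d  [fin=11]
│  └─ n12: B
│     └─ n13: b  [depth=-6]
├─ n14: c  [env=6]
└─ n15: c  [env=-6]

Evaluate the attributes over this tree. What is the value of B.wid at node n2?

13

1. n1.fin = "zq"  ["zq"]
2. n2.acc = 7  [7]
3. n3.live = "zq"  ["zq"]
4. n3.sig = "yw"  ["yw"]
5. n5.hot = false  [terminal]
6. n4.off = -4  [-4]
7. n4.key = 8  [8]
8. n6.hot = false  [terminal]
9. n3.lim = "zqp"  [C.live ++ "p"]
10. n7.acc = 18  [len(C.lim) + 15]
11. n8.env = 11  [terminal]
12. n10.env = 29  [terminal]
13. n9.off = -8  [c.env - 37]
14. n9.key = 14  [c.env - 15]
15. n11.fin = 11  [terminal]
16. n7.pre = false  [false]
17. n7.wid = 29  [S.key + 15]
18. n7.lim = "uy"  ["uy"]
19. n2.pre = false  [B₁.pre == true]
20. n2.wid = 13  [B₁.wid - 16]
21. n2.lim = "ruy"  ["r" ++ B₁.lim]
22. n12.acc = 19  [19]
23. n13.depth = -6  [terminal]
24. n12.pre = false  [b.depth > -6]
25. n12.wid = 11  [B.acc * 3 - 46]
26. n12.lim = "vk"  ["vk"]
27. n1.lim = 7  [B₀.wid - 6]
28. n1.lab = "zqk"  [D.fin ++ "k"]
29. n14.env = 6  [terminal]
30. n15.env = -6  [terminal]
31. n0.off = 24  [c₀.env * -2 + 36]
32. n0.key = 18  [c₁.env + 24]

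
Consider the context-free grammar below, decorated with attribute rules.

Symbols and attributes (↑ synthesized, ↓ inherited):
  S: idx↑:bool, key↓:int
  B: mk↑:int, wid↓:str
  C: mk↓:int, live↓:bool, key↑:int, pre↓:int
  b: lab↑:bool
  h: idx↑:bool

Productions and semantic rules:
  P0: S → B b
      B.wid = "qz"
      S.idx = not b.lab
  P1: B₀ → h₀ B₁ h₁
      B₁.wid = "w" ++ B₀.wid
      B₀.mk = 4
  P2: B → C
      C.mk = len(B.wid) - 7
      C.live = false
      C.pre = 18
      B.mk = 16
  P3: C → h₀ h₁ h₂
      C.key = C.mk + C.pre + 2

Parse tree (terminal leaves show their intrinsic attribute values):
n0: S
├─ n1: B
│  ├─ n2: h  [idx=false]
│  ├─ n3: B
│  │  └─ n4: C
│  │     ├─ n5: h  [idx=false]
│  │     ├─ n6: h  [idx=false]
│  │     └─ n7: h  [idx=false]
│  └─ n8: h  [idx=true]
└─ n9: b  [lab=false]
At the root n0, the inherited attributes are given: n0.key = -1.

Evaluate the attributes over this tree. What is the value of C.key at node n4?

16

1. n0.key = -1  [given at root]
2. n1.wid = "qz"  ["qz"]
3. n2.idx = false  [terminal]
4. n3.wid = "wqz"  ["w" ++ B₀.wid]
5. n4.mk = -4  [len(B.wid) - 7]
6. n4.live = false  [false]
7. n4.pre = 18  [18]
8. n5.idx = false  [terminal]
9. n6.idx = false  [terminal]
10. n7.idx = false  [terminal]
11. n4.key = 16  [C.mk + C.pre + 2]
12. n3.mk = 16  [16]
13. n8.idx = true  [terminal]
14. n1.mk = 4  [4]
15. n9.lab = false  [terminal]
16. n0.idx = true  [not b.lab]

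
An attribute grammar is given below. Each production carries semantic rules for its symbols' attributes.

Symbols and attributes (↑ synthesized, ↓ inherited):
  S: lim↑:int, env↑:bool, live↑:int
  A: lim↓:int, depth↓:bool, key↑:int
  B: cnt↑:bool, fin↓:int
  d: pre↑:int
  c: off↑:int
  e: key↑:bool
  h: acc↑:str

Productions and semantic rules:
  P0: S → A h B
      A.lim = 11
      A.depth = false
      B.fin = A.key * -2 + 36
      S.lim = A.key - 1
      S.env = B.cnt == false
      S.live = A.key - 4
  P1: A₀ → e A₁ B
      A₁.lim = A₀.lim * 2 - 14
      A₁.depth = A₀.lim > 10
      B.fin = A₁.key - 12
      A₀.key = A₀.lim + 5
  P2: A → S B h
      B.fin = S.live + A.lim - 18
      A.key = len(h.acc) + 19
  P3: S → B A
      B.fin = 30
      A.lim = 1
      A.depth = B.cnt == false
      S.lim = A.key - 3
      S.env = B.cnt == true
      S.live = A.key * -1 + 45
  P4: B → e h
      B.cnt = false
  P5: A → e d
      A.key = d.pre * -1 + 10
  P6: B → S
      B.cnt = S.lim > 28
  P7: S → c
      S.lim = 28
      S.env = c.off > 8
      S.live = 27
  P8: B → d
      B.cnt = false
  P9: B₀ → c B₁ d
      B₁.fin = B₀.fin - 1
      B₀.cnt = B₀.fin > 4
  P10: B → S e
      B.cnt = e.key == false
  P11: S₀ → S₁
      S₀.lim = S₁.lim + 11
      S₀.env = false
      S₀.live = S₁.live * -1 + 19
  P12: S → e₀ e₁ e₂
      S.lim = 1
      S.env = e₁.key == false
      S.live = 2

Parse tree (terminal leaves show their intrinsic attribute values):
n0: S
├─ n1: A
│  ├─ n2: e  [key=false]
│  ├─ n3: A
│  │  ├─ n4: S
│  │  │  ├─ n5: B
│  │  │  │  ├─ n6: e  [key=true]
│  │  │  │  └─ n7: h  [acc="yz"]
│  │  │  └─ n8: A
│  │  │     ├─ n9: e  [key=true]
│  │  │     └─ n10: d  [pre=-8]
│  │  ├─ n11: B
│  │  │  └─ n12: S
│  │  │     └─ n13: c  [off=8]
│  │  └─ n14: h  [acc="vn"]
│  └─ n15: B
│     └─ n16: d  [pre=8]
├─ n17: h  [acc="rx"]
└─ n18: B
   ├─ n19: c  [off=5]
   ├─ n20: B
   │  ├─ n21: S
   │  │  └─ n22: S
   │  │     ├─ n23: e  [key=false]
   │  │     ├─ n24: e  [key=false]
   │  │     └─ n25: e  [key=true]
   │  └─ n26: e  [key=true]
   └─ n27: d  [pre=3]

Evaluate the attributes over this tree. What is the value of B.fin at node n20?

3

1. n1.lim = 11  [11]
2. n1.depth = false  [false]
3. n2.key = false  [terminal]
4. n3.lim = 8  [A₀.lim * 2 - 14]
5. n3.depth = true  [A₀.lim > 10]
6. n5.fin = 30  [30]
7. n6.key = true  [terminal]
8. n7.acc = "yz"  [terminal]
9. n5.cnt = false  [false]
10. n8.lim = 1  [1]
11. n8.depth = true  [B.cnt == false]
12. n9.key = true  [terminal]
13. n10.pre = -8  [terminal]
14. n8.key = 18  [d.pre * -1 + 10]
15. n4.lim = 15  [A.key - 3]
16. n4.env = false  [B.cnt == true]
17. n4.live = 27  [A.key * -1 + 45]
18. n11.fin = 17  [S.live + A.lim - 18]
19. n13.off = 8  [terminal]
20. n12.lim = 28  [28]
21. n12.env = false  [c.off > 8]
22. n12.live = 27  [27]
23. n11.cnt = false  [S.lim > 28]
24. n14.acc = "vn"  [terminal]
25. n3.key = 21  [len(h.acc) + 19]
26. n15.fin = 9  [A₁.key - 12]
27. n16.pre = 8  [terminal]
28. n15.cnt = false  [false]
29. n1.key = 16  [A₀.lim + 5]
30. n17.acc = "rx"  [terminal]
31. n18.fin = 4  [A.key * -2 + 36]
32. n19.off = 5  [terminal]
33. n20.fin = 3  [B₀.fin - 1]
34. n23.key = false  [terminal]
35. n24.key = false  [terminal]
36. n25.key = true  [terminal]
37. n22.lim = 1  [1]
38. n22.env = true  [e₁.key == false]
39. n22.live = 2  [2]
40. n21.lim = 12  [S₁.lim + 11]
41. n21.env = false  [false]
42. n21.live = 17  [S₁.live * -1 + 19]
43. n26.key = true  [terminal]
44. n20.cnt = false  [e.key == false]
45. n27.pre = 3  [terminal]
46. n18.cnt = false  [B₀.fin > 4]
47. n0.lim = 15  [A.key - 1]
48. n0.env = true  [B.cnt == false]
49. n0.live = 12  [A.key - 4]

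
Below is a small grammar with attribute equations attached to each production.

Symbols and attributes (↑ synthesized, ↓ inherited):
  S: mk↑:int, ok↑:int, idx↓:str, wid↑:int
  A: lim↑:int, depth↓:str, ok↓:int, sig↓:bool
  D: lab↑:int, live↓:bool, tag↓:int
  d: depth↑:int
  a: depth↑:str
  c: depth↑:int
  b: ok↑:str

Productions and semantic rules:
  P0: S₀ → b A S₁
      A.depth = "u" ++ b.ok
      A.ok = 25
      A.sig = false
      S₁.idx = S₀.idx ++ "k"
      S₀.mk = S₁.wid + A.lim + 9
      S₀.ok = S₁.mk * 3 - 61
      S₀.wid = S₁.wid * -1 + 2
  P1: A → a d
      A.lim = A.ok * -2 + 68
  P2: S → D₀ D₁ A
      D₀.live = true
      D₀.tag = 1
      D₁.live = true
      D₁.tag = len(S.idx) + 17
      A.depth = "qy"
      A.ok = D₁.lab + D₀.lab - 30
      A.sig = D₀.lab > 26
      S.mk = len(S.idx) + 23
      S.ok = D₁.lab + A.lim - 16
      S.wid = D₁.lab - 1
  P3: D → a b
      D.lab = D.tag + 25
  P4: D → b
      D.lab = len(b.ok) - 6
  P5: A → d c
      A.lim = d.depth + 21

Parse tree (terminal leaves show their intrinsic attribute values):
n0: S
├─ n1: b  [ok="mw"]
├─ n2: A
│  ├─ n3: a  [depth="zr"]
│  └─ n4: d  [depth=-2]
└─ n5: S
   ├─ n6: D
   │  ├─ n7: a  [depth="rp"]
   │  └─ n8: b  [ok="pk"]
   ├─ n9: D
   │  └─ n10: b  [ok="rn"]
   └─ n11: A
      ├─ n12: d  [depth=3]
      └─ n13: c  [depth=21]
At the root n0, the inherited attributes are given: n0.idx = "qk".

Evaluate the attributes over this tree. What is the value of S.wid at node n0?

1. n0.idx = "qk"  [given at root]
2. n1.ok = "mw"  [terminal]
3. n2.depth = "umw"  ["u" ++ b.ok]
4. n2.ok = 25  [25]
5. n2.sig = false  [false]
6. n3.depth = "zr"  [terminal]
7. n4.depth = -2  [terminal]
8. n2.lim = 18  [A.ok * -2 + 68]
9. n5.idx = "qkk"  [S₀.idx ++ "k"]
10. n6.live = true  [true]
11. n6.tag = 1  [1]
12. n7.depth = "rp"  [terminal]
13. n8.ok = "pk"  [terminal]
14. n6.lab = 26  [D.tag + 25]
15. n9.live = true  [true]
16. n9.tag = 20  [len(S.idx) + 17]
17. n10.ok = "rn"  [terminal]
18. n9.lab = -4  [len(b.ok) - 6]
19. n11.depth = "qy"  ["qy"]
20. n11.ok = -8  [D₁.lab + D₀.lab - 30]
21. n11.sig = false  [D₀.lab > 26]
22. n12.depth = 3  [terminal]
23. n13.depth = 21  [terminal]
24. n11.lim = 24  [d.depth + 21]
25. n5.mk = 26  [len(S.idx) + 23]
26. n5.ok = 4  [D₁.lab + A.lim - 16]
27. n5.wid = -5  [D₁.lab - 1]
28. n0.mk = 22  [S₁.wid + A.lim + 9]
29. n0.ok = 17  [S₁.mk * 3 - 61]
30. n0.wid = 7  [S₁.wid * -1 + 2]

7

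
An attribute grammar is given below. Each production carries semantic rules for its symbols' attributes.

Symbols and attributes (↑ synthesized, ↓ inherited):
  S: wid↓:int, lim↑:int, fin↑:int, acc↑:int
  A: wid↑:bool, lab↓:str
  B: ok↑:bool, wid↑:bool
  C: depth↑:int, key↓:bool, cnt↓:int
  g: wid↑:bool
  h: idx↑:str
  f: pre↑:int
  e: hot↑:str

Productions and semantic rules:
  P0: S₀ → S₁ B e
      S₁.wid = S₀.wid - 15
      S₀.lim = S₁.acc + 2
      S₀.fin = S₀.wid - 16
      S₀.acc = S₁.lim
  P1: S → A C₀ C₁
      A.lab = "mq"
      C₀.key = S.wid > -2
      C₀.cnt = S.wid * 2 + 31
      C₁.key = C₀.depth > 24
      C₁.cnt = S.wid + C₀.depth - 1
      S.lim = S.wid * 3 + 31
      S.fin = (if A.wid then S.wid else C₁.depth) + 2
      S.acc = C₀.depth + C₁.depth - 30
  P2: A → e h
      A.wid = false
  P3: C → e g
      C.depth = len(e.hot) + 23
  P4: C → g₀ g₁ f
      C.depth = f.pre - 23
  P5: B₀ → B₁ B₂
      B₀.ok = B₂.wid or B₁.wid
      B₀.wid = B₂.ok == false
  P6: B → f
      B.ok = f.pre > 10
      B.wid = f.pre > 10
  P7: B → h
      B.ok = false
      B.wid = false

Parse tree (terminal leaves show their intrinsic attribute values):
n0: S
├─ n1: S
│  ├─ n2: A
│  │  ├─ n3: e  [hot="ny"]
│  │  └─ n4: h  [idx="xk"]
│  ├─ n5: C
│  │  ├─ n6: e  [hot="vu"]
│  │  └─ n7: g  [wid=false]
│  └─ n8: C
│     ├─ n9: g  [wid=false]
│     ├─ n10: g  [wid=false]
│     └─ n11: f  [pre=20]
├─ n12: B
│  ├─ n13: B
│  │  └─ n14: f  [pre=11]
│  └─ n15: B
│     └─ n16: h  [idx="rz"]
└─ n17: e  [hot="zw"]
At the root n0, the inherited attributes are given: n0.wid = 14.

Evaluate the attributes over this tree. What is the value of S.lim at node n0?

-6

1. n0.wid = 14  [given at root]
2. n1.wid = -1  [S₀.wid - 15]
3. n2.lab = "mq"  ["mq"]
4. n3.hot = "ny"  [terminal]
5. n4.idx = "xk"  [terminal]
6. n2.wid = false  [false]
7. n5.key = true  [S.wid > -2]
8. n5.cnt = 29  [S.wid * 2 + 31]
9. n6.hot = "vu"  [terminal]
10. n7.wid = false  [terminal]
11. n5.depth = 25  [len(e.hot) + 23]
12. n8.key = true  [C₀.depth > 24]
13. n8.cnt = 23  [S.wid + C₀.depth - 1]
14. n9.wid = false  [terminal]
15. n10.wid = false  [terminal]
16. n11.pre = 20  [terminal]
17. n8.depth = -3  [f.pre - 23]
18. n1.lim = 28  [S.wid * 3 + 31]
19. n1.fin = -1  [(if A.wid then S.wid else C₁.depth) + 2]
20. n1.acc = -8  [C₀.depth + C₁.depth - 30]
21. n14.pre = 11  [terminal]
22. n13.ok = true  [f.pre > 10]
23. n13.wid = true  [f.pre > 10]
24. n16.idx = "rz"  [terminal]
25. n15.ok = false  [false]
26. n15.wid = false  [false]
27. n12.ok = true  [B₂.wid or B₁.wid]
28. n12.wid = true  [B₂.ok == false]
29. n17.hot = "zw"  [terminal]
30. n0.lim = -6  [S₁.acc + 2]
31. n0.fin = -2  [S₀.wid - 16]
32. n0.acc = 28  [S₁.lim]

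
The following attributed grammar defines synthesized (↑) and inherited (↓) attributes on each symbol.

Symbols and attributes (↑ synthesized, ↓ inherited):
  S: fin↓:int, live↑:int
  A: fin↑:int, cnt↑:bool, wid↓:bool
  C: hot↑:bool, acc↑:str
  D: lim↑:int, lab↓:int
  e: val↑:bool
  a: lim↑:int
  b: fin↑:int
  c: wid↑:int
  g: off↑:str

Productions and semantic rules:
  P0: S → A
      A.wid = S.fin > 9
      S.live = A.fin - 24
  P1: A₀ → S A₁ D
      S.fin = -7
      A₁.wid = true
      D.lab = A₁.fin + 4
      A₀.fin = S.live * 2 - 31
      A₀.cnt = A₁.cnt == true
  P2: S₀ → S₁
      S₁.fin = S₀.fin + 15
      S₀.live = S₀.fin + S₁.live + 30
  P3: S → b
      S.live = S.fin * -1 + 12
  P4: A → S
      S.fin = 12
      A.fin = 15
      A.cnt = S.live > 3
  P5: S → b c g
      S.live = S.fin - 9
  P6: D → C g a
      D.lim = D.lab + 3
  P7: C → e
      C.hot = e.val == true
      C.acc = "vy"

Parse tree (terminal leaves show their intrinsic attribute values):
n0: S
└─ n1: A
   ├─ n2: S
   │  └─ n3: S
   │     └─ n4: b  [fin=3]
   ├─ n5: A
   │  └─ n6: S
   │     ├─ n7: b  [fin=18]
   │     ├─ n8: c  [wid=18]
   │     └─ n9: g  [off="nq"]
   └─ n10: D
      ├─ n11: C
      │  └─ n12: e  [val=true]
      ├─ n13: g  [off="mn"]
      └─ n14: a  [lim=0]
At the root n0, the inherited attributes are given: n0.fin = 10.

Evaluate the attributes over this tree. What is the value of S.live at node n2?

1. n0.fin = 10  [given at root]
2. n1.wid = true  [S.fin > 9]
3. n2.fin = -7  [-7]
4. n3.fin = 8  [S₀.fin + 15]
5. n4.fin = 3  [terminal]
6. n3.live = 4  [S.fin * -1 + 12]
7. n2.live = 27  [S₀.fin + S₁.live + 30]
8. n5.wid = true  [true]
9. n6.fin = 12  [12]
10. n7.fin = 18  [terminal]
11. n8.wid = 18  [terminal]
12. n9.off = "nq"  [terminal]
13. n6.live = 3  [S.fin - 9]
14. n5.fin = 15  [15]
15. n5.cnt = false  [S.live > 3]
16. n10.lab = 19  [A₁.fin + 4]
17. n12.val = true  [terminal]
18. n11.hot = true  [e.val == true]
19. n11.acc = "vy"  ["vy"]
20. n13.off = "mn"  [terminal]
21. n14.lim = 0  [terminal]
22. n10.lim = 22  [D.lab + 3]
23. n1.fin = 23  [S.live * 2 - 31]
24. n1.cnt = false  [A₁.cnt == true]
25. n0.live = -1  [A.fin - 24]

27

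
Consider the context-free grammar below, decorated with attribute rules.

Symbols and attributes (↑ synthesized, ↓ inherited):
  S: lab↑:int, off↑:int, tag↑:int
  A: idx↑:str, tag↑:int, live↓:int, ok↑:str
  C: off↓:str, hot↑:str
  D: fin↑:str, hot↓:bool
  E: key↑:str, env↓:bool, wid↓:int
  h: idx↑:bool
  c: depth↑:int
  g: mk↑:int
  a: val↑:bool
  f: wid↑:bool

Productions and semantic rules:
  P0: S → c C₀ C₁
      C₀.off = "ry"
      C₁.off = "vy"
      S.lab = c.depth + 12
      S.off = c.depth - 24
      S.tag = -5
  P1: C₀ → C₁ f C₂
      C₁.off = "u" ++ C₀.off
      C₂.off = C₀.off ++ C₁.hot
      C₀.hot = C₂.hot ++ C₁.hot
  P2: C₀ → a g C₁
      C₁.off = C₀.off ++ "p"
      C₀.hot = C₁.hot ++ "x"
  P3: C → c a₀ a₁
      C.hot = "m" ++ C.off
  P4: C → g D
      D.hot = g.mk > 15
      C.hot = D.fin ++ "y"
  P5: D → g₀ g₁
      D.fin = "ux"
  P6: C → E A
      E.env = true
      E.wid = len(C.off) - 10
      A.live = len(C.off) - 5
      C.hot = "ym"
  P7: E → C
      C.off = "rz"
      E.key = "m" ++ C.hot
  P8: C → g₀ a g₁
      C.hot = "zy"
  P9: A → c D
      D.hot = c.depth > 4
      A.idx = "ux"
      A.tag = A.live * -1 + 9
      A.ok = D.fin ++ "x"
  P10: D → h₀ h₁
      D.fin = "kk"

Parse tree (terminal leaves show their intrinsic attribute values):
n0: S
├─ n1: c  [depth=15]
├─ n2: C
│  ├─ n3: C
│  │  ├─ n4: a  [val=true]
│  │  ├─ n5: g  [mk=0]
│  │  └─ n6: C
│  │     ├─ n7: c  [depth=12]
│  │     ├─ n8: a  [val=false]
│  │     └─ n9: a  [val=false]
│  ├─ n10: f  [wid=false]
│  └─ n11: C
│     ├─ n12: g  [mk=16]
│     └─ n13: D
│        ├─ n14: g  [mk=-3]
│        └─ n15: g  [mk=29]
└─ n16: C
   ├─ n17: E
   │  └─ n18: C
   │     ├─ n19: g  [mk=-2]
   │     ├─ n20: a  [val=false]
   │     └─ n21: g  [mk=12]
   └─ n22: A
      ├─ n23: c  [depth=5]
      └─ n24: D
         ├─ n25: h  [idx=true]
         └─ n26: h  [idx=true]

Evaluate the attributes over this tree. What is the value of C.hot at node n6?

"muryp"

1. n1.depth = 15  [terminal]
2. n2.off = "ry"  ["ry"]
3. n3.off = "ury"  ["u" ++ C₀.off]
4. n4.val = true  [terminal]
5. n5.mk = 0  [terminal]
6. n6.off = "uryp"  [C₀.off ++ "p"]
7. n7.depth = 12  [terminal]
8. n8.val = false  [terminal]
9. n9.val = false  [terminal]
10. n6.hot = "muryp"  ["m" ++ C.off]
11. n3.hot = "murypx"  [C₁.hot ++ "x"]
12. n10.wid = false  [terminal]
13. n11.off = "rymurypx"  [C₀.off ++ C₁.hot]
14. n12.mk = 16  [terminal]
15. n13.hot = true  [g.mk > 15]
16. n14.mk = -3  [terminal]
17. n15.mk = 29  [terminal]
18. n13.fin = "ux"  ["ux"]
19. n11.hot = "uxy"  [D.fin ++ "y"]
20. n2.hot = "uxymurypx"  [C₂.hot ++ C₁.hot]
21. n16.off = "vy"  ["vy"]
22. n17.env = true  [true]
23. n17.wid = -8  [len(C.off) - 10]
24. n18.off = "rz"  ["rz"]
25. n19.mk = -2  [terminal]
26. n20.val = false  [terminal]
27. n21.mk = 12  [terminal]
28. n18.hot = "zy"  ["zy"]
29. n17.key = "mzy"  ["m" ++ C.hot]
30. n22.live = -3  [len(C.off) - 5]
31. n23.depth = 5  [terminal]
32. n24.hot = true  [c.depth > 4]
33. n25.idx = true  [terminal]
34. n26.idx = true  [terminal]
35. n24.fin = "kk"  ["kk"]
36. n22.idx = "ux"  ["ux"]
37. n22.tag = 12  [A.live * -1 + 9]
38. n22.ok = "kkx"  [D.fin ++ "x"]
39. n16.hot = "ym"  ["ym"]
40. n0.lab = 27  [c.depth + 12]
41. n0.off = -9  [c.depth - 24]
42. n0.tag = -5  [-5]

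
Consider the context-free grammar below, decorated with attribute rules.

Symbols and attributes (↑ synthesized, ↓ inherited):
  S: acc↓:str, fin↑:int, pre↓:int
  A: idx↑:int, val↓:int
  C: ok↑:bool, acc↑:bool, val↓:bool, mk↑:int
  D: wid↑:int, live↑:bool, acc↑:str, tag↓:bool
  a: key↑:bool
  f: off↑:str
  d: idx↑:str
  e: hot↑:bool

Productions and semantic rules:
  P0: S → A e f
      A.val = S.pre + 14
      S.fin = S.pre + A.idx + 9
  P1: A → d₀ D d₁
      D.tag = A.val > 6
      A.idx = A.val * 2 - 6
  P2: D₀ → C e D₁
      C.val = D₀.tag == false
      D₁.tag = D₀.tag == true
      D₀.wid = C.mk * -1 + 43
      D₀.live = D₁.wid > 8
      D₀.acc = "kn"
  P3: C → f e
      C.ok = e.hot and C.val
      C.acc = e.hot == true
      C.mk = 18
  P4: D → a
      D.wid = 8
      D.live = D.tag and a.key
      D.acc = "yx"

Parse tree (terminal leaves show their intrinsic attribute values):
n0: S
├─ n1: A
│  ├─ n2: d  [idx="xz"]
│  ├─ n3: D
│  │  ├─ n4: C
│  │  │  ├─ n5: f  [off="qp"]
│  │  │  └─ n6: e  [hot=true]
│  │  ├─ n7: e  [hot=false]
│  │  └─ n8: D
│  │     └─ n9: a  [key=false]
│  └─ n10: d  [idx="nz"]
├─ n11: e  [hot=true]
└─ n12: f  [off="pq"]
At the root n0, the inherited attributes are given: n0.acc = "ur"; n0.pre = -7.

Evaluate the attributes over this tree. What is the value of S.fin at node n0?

10

1. n0.acc = "ur"  [given at root]
2. n0.pre = -7  [given at root]
3. n1.val = 7  [S.pre + 14]
4. n2.idx = "xz"  [terminal]
5. n3.tag = true  [A.val > 6]
6. n4.val = false  [D₀.tag == false]
7. n5.off = "qp"  [terminal]
8. n6.hot = true  [terminal]
9. n4.ok = false  [e.hot and C.val]
10. n4.acc = true  [e.hot == true]
11. n4.mk = 18  [18]
12. n7.hot = false  [terminal]
13. n8.tag = true  [D₀.tag == true]
14. n9.key = false  [terminal]
15. n8.wid = 8  [8]
16. n8.live = false  [D.tag and a.key]
17. n8.acc = "yx"  ["yx"]
18. n3.wid = 25  [C.mk * -1 + 43]
19. n3.live = false  [D₁.wid > 8]
20. n3.acc = "kn"  ["kn"]
21. n10.idx = "nz"  [terminal]
22. n1.idx = 8  [A.val * 2 - 6]
23. n11.hot = true  [terminal]
24. n12.off = "pq"  [terminal]
25. n0.fin = 10  [S.pre + A.idx + 9]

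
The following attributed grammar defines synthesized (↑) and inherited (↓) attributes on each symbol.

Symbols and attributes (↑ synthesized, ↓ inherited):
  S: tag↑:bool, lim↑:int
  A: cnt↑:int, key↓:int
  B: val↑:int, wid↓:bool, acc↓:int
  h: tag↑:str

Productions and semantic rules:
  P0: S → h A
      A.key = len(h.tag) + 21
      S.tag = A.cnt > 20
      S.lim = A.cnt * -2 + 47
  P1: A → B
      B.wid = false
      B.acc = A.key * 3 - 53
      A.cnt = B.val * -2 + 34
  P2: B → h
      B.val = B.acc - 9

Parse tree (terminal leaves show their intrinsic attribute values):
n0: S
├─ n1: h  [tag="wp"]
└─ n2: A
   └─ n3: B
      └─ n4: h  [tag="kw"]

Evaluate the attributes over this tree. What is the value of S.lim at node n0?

1. n1.tag = "wp"  [terminal]
2. n2.key = 23  [len(h.tag) + 21]
3. n3.wid = false  [false]
4. n3.acc = 16  [A.key * 3 - 53]
5. n4.tag = "kw"  [terminal]
6. n3.val = 7  [B.acc - 9]
7. n2.cnt = 20  [B.val * -2 + 34]
8. n0.tag = false  [A.cnt > 20]
9. n0.lim = 7  [A.cnt * -2 + 47]

7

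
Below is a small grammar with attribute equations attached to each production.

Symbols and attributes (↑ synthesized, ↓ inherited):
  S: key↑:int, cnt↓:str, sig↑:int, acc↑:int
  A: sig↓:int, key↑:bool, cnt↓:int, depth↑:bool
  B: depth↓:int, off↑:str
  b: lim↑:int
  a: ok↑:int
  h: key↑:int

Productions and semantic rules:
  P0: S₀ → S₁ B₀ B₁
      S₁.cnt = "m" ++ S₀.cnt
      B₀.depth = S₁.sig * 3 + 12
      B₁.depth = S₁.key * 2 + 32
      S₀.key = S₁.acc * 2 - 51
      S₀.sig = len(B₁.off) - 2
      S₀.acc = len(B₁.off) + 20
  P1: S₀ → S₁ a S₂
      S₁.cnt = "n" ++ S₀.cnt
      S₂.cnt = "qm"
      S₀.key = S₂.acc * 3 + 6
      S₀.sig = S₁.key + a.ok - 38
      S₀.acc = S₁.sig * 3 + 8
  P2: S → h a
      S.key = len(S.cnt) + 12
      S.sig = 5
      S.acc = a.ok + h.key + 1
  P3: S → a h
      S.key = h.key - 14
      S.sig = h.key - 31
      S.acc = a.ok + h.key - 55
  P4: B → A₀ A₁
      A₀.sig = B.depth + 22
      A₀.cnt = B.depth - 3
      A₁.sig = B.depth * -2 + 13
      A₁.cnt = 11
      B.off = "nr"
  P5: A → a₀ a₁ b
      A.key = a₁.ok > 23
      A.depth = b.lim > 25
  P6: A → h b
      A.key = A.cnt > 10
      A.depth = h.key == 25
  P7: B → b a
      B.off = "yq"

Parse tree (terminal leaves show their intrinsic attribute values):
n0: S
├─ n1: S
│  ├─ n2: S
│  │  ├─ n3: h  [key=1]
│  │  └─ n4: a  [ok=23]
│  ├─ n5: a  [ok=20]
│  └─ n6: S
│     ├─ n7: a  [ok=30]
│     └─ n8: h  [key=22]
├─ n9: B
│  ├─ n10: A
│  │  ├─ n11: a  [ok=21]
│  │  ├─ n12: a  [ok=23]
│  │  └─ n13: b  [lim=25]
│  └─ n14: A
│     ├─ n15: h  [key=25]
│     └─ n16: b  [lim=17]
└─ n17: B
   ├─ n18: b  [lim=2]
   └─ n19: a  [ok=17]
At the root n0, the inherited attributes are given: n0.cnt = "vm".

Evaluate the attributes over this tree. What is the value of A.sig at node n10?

28

1. n0.cnt = "vm"  [given at root]
2. n1.cnt = "mvm"  ["m" ++ S₀.cnt]
3. n2.cnt = "nmvm"  ["n" ++ S₀.cnt]
4. n3.key = 1  [terminal]
5. n4.ok = 23  [terminal]
6. n2.key = 16  [len(S.cnt) + 12]
7. n2.sig = 5  [5]
8. n2.acc = 25  [a.ok + h.key + 1]
9. n5.ok = 20  [terminal]
10. n6.cnt = "qm"  ["qm"]
11. n7.ok = 30  [terminal]
12. n8.key = 22  [terminal]
13. n6.key = 8  [h.key - 14]
14. n6.sig = -9  [h.key - 31]
15. n6.acc = -3  [a.ok + h.key - 55]
16. n1.key = -3  [S₂.acc * 3 + 6]
17. n1.sig = -2  [S₁.key + a.ok - 38]
18. n1.acc = 23  [S₁.sig * 3 + 8]
19. n9.depth = 6  [S₁.sig * 3 + 12]
20. n10.sig = 28  [B.depth + 22]
21. n10.cnt = 3  [B.depth - 3]
22. n11.ok = 21  [terminal]
23. n12.ok = 23  [terminal]
24. n13.lim = 25  [terminal]
25. n10.key = false  [a₁.ok > 23]
26. n10.depth = false  [b.lim > 25]
27. n14.sig = 1  [B.depth * -2 + 13]
28. n14.cnt = 11  [11]
29. n15.key = 25  [terminal]
30. n16.lim = 17  [terminal]
31. n14.key = true  [A.cnt > 10]
32. n14.depth = true  [h.key == 25]
33. n9.off = "nr"  ["nr"]
34. n17.depth = 26  [S₁.key * 2 + 32]
35. n18.lim = 2  [terminal]
36. n19.ok = 17  [terminal]
37. n17.off = "yq"  ["yq"]
38. n0.key = -5  [S₁.acc * 2 - 51]
39. n0.sig = 0  [len(B₁.off) - 2]
40. n0.acc = 22  [len(B₁.off) + 20]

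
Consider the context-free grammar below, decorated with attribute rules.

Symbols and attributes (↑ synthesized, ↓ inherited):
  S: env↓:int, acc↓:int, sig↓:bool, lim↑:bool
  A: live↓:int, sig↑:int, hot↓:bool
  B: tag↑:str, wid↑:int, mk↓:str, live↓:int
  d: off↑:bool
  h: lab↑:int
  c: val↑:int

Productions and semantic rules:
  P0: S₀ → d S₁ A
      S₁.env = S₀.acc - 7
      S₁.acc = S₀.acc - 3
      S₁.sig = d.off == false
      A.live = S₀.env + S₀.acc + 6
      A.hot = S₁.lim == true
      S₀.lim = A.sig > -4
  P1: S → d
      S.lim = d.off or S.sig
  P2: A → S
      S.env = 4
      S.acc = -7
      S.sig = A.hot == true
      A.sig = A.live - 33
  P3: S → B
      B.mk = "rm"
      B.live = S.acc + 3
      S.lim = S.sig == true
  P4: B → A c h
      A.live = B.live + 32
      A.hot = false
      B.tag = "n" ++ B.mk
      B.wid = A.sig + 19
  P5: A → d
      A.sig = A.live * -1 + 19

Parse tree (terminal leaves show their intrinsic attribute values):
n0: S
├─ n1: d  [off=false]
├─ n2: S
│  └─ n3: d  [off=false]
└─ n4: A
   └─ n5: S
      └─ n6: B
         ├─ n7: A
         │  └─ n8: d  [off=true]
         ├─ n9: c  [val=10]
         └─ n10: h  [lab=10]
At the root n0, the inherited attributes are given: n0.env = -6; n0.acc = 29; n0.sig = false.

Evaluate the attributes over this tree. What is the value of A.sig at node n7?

1. n0.env = -6  [given at root]
2. n0.acc = 29  [given at root]
3. n0.sig = false  [given at root]
4. n1.off = false  [terminal]
5. n2.env = 22  [S₀.acc - 7]
6. n2.acc = 26  [S₀.acc - 3]
7. n2.sig = true  [d.off == false]
8. n3.off = false  [terminal]
9. n2.lim = true  [d.off or S.sig]
10. n4.live = 29  [S₀.env + S₀.acc + 6]
11. n4.hot = true  [S₁.lim == true]
12. n5.env = 4  [4]
13. n5.acc = -7  [-7]
14. n5.sig = true  [A.hot == true]
15. n6.mk = "rm"  ["rm"]
16. n6.live = -4  [S.acc + 3]
17. n7.live = 28  [B.live + 32]
18. n7.hot = false  [false]
19. n8.off = true  [terminal]
20. n7.sig = -9  [A.live * -1 + 19]
21. n9.val = 10  [terminal]
22. n10.lab = 10  [terminal]
23. n6.tag = "nrm"  ["n" ++ B.mk]
24. n6.wid = 10  [A.sig + 19]
25. n5.lim = true  [S.sig == true]
26. n4.sig = -4  [A.live - 33]
27. n0.lim = false  [A.sig > -4]

-9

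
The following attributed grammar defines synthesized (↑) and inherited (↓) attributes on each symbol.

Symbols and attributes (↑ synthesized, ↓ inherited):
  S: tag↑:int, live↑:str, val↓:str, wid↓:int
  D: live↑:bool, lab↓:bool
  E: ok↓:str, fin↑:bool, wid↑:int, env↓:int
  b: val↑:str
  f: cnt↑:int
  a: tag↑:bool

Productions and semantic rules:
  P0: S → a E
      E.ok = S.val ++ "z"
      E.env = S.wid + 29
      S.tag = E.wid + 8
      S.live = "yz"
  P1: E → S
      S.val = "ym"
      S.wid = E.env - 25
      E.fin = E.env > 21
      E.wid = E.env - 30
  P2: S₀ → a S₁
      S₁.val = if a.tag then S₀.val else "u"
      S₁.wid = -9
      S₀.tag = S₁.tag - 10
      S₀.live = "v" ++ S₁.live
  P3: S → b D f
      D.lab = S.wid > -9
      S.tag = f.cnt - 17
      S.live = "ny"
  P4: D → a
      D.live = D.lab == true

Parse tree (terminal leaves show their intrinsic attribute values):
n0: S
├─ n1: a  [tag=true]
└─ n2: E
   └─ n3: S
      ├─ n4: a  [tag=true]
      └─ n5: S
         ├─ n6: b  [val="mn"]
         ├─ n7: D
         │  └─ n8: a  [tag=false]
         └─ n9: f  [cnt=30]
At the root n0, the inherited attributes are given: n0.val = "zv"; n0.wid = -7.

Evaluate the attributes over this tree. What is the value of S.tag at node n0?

1. n0.val = "zv"  [given at root]
2. n0.wid = -7  [given at root]
3. n1.tag = true  [terminal]
4. n2.ok = "zvz"  [S.val ++ "z"]
5. n2.env = 22  [S.wid + 29]
6. n3.val = "ym"  ["ym"]
7. n3.wid = -3  [E.env - 25]
8. n4.tag = true  [terminal]
9. n5.val = "ym"  [if a.tag then S₀.val else "u"]
10. n5.wid = -9  [-9]
11. n6.val = "mn"  [terminal]
12. n7.lab = false  [S.wid > -9]
13. n8.tag = false  [terminal]
14. n7.live = false  [D.lab == true]
15. n9.cnt = 30  [terminal]
16. n5.tag = 13  [f.cnt - 17]
17. n5.live = "ny"  ["ny"]
18. n3.tag = 3  [S₁.tag - 10]
19. n3.live = "vny"  ["v" ++ S₁.live]
20. n2.fin = true  [E.env > 21]
21. n2.wid = -8  [E.env - 30]
22. n0.tag = 0  [E.wid + 8]
23. n0.live = "yz"  ["yz"]

0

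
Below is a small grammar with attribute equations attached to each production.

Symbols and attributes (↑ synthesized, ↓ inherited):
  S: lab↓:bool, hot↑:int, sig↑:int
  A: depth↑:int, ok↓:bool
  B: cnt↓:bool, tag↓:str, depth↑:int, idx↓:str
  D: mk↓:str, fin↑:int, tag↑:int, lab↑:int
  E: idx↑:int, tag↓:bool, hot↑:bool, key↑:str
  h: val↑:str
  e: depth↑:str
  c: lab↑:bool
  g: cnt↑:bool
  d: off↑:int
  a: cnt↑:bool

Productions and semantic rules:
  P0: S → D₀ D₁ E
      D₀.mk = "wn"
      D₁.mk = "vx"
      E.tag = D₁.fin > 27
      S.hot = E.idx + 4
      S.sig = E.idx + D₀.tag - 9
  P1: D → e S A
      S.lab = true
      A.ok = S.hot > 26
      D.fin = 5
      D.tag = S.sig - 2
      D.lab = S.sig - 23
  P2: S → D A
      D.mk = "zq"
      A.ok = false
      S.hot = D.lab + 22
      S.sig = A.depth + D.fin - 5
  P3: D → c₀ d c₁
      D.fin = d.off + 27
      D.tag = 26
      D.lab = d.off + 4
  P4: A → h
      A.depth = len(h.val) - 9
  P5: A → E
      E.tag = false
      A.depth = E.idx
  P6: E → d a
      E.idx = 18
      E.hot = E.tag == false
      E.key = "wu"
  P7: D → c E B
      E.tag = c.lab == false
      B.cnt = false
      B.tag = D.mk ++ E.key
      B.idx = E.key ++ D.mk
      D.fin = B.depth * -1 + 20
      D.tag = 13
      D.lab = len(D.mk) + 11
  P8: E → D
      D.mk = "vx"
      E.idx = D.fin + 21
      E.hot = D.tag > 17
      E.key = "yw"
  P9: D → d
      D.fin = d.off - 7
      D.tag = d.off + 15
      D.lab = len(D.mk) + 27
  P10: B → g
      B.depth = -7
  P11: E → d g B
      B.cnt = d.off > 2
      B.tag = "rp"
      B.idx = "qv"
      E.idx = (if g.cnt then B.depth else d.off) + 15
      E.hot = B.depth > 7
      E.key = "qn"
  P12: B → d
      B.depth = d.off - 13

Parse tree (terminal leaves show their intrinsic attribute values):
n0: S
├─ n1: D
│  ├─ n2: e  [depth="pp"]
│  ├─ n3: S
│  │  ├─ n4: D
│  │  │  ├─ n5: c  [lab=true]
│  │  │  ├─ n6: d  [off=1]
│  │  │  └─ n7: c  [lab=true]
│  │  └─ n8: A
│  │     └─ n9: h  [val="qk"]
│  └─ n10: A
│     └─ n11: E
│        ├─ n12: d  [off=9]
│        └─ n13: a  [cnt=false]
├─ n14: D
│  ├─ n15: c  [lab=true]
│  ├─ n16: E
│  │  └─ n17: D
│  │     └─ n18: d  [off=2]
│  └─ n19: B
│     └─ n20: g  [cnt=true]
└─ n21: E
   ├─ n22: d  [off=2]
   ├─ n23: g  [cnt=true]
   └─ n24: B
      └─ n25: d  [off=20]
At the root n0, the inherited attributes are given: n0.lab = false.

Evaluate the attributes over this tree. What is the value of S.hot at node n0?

26

1. n0.lab = false  [given at root]
2. n1.mk = "wn"  ["wn"]
3. n2.depth = "pp"  [terminal]
4. n3.lab = true  [true]
5. n4.mk = "zq"  ["zq"]
6. n5.lab = true  [terminal]
7. n6.off = 1  [terminal]
8. n7.lab = true  [terminal]
9. n4.fin = 28  [d.off + 27]
10. n4.tag = 26  [26]
11. n4.lab = 5  [d.off + 4]
12. n8.ok = false  [false]
13. n9.val = "qk"  [terminal]
14. n8.depth = -7  [len(h.val) - 9]
15. n3.hot = 27  [D.lab + 22]
16. n3.sig = 16  [A.depth + D.fin - 5]
17. n10.ok = true  [S.hot > 26]
18. n11.tag = false  [false]
19. n12.off = 9  [terminal]
20. n13.cnt = false  [terminal]
21. n11.idx = 18  [18]
22. n11.hot = true  [E.tag == false]
23. n11.key = "wu"  ["wu"]
24. n10.depth = 18  [E.idx]
25. n1.fin = 5  [5]
26. n1.tag = 14  [S.sig - 2]
27. n1.lab = -7  [S.sig - 23]
28. n14.mk = "vx"  ["vx"]
29. n15.lab = true  [terminal]
30. n16.tag = false  [c.lab == false]
31. n17.mk = "vx"  ["vx"]
32. n18.off = 2  [terminal]
33. n17.fin = -5  [d.off - 7]
34. n17.tag = 17  [d.off + 15]
35. n17.lab = 29  [len(D.mk) + 27]
36. n16.idx = 16  [D.fin + 21]
37. n16.hot = false  [D.tag > 17]
38. n16.key = "yw"  ["yw"]
39. n19.cnt = false  [false]
40. n19.tag = "vxyw"  [D.mk ++ E.key]
41. n19.idx = "ywvx"  [E.key ++ D.mk]
42. n20.cnt = true  [terminal]
43. n19.depth = -7  [-7]
44. n14.fin = 27  [B.depth * -1 + 20]
45. n14.tag = 13  [13]
46. n14.lab = 13  [len(D.mk) + 11]
47. n21.tag = false  [D₁.fin > 27]
48. n22.off = 2  [terminal]
49. n23.cnt = true  [terminal]
50. n24.cnt = false  [d.off > 2]
51. n24.tag = "rp"  ["rp"]
52. n24.idx = "qv"  ["qv"]
53. n25.off = 20  [terminal]
54. n24.depth = 7  [d.off - 13]
55. n21.idx = 22  [(if g.cnt then B.depth else d.off) + 15]
56. n21.hot = false  [B.depth > 7]
57. n21.key = "qn"  ["qn"]
58. n0.hot = 26  [E.idx + 4]
59. n0.sig = 27  [E.idx + D₀.tag - 9]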